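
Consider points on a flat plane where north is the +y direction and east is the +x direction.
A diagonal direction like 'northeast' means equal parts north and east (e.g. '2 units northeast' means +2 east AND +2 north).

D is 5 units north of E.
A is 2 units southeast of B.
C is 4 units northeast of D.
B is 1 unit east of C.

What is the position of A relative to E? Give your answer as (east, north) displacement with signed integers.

Answer: A is at (east=7, north=7) relative to E.

Derivation:
Place E at the origin (east=0, north=0).
  D is 5 units north of E: delta (east=+0, north=+5); D at (east=0, north=5).
  C is 4 units northeast of D: delta (east=+4, north=+4); C at (east=4, north=9).
  B is 1 unit east of C: delta (east=+1, north=+0); B at (east=5, north=9).
  A is 2 units southeast of B: delta (east=+2, north=-2); A at (east=7, north=7).
Therefore A relative to E: (east=7, north=7).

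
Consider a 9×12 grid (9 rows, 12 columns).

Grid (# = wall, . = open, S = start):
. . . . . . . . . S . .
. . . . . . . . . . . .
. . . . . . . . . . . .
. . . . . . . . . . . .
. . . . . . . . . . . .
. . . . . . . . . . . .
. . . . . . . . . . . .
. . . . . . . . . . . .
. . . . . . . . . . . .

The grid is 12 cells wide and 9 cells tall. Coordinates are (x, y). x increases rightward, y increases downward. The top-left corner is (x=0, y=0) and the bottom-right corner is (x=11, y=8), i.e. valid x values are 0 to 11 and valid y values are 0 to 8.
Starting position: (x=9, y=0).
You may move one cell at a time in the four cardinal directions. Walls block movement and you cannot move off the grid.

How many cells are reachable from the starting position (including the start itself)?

Answer: Reachable cells: 108

Derivation:
BFS flood-fill from (x=9, y=0):
  Distance 0: (x=9, y=0)
  Distance 1: (x=8, y=0), (x=10, y=0), (x=9, y=1)
  Distance 2: (x=7, y=0), (x=11, y=0), (x=8, y=1), (x=10, y=1), (x=9, y=2)
  Distance 3: (x=6, y=0), (x=7, y=1), (x=11, y=1), (x=8, y=2), (x=10, y=2), (x=9, y=3)
  Distance 4: (x=5, y=0), (x=6, y=1), (x=7, y=2), (x=11, y=2), (x=8, y=3), (x=10, y=3), (x=9, y=4)
  Distance 5: (x=4, y=0), (x=5, y=1), (x=6, y=2), (x=7, y=3), (x=11, y=3), (x=8, y=4), (x=10, y=4), (x=9, y=5)
  Distance 6: (x=3, y=0), (x=4, y=1), (x=5, y=2), (x=6, y=3), (x=7, y=4), (x=11, y=4), (x=8, y=5), (x=10, y=5), (x=9, y=6)
  Distance 7: (x=2, y=0), (x=3, y=1), (x=4, y=2), (x=5, y=3), (x=6, y=4), (x=7, y=5), (x=11, y=5), (x=8, y=6), (x=10, y=6), (x=9, y=7)
  Distance 8: (x=1, y=0), (x=2, y=1), (x=3, y=2), (x=4, y=3), (x=5, y=4), (x=6, y=5), (x=7, y=6), (x=11, y=6), (x=8, y=7), (x=10, y=7), (x=9, y=8)
  Distance 9: (x=0, y=0), (x=1, y=1), (x=2, y=2), (x=3, y=3), (x=4, y=4), (x=5, y=5), (x=6, y=6), (x=7, y=7), (x=11, y=7), (x=8, y=8), (x=10, y=8)
  Distance 10: (x=0, y=1), (x=1, y=2), (x=2, y=3), (x=3, y=4), (x=4, y=5), (x=5, y=6), (x=6, y=7), (x=7, y=8), (x=11, y=8)
  Distance 11: (x=0, y=2), (x=1, y=3), (x=2, y=4), (x=3, y=5), (x=4, y=6), (x=5, y=7), (x=6, y=8)
  Distance 12: (x=0, y=3), (x=1, y=4), (x=2, y=5), (x=3, y=6), (x=4, y=7), (x=5, y=8)
  Distance 13: (x=0, y=4), (x=1, y=5), (x=2, y=6), (x=3, y=7), (x=4, y=8)
  Distance 14: (x=0, y=5), (x=1, y=6), (x=2, y=7), (x=3, y=8)
  Distance 15: (x=0, y=6), (x=1, y=7), (x=2, y=8)
  Distance 16: (x=0, y=7), (x=1, y=8)
  Distance 17: (x=0, y=8)
Total reachable: 108 (grid has 108 open cells total)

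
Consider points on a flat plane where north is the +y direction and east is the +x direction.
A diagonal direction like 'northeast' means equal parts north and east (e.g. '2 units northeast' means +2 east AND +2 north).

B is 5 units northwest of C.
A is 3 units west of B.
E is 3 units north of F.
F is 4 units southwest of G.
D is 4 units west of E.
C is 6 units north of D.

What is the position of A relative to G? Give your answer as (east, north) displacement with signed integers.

Place G at the origin (east=0, north=0).
  F is 4 units southwest of G: delta (east=-4, north=-4); F at (east=-4, north=-4).
  E is 3 units north of F: delta (east=+0, north=+3); E at (east=-4, north=-1).
  D is 4 units west of E: delta (east=-4, north=+0); D at (east=-8, north=-1).
  C is 6 units north of D: delta (east=+0, north=+6); C at (east=-8, north=5).
  B is 5 units northwest of C: delta (east=-5, north=+5); B at (east=-13, north=10).
  A is 3 units west of B: delta (east=-3, north=+0); A at (east=-16, north=10).
Therefore A relative to G: (east=-16, north=10).

Answer: A is at (east=-16, north=10) relative to G.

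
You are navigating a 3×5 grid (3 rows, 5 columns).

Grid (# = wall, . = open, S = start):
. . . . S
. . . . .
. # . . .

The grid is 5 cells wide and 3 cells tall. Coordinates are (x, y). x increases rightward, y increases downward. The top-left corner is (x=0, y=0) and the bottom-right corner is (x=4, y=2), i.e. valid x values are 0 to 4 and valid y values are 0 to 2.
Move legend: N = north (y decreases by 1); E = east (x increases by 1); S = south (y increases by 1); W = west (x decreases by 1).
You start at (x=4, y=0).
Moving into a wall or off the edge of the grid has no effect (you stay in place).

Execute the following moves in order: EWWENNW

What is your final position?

Start: (x=4, y=0)
  E (east): blocked, stay at (x=4, y=0)
  W (west): (x=4, y=0) -> (x=3, y=0)
  W (west): (x=3, y=0) -> (x=2, y=0)
  E (east): (x=2, y=0) -> (x=3, y=0)
  N (north): blocked, stay at (x=3, y=0)
  N (north): blocked, stay at (x=3, y=0)
  W (west): (x=3, y=0) -> (x=2, y=0)
Final: (x=2, y=0)

Answer: Final position: (x=2, y=0)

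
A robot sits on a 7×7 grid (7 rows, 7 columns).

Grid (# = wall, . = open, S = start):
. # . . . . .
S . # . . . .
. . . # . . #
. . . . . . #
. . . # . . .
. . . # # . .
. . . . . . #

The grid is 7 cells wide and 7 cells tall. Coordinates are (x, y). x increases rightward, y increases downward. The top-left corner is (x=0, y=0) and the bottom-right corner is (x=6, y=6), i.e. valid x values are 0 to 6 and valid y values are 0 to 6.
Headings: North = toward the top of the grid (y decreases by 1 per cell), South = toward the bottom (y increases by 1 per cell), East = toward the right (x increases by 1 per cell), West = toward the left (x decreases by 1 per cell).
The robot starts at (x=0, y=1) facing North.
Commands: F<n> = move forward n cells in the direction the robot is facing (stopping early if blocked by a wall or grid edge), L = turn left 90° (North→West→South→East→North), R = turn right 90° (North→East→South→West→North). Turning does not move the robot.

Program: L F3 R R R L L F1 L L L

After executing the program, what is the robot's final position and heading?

Answer: Final position: (x=0, y=0), facing East

Derivation:
Start: (x=0, y=1), facing North
  L: turn left, now facing West
  F3: move forward 0/3 (blocked), now at (x=0, y=1)
  R: turn right, now facing North
  R: turn right, now facing East
  R: turn right, now facing South
  L: turn left, now facing East
  L: turn left, now facing North
  F1: move forward 1, now at (x=0, y=0)
  L: turn left, now facing West
  L: turn left, now facing South
  L: turn left, now facing East
Final: (x=0, y=0), facing East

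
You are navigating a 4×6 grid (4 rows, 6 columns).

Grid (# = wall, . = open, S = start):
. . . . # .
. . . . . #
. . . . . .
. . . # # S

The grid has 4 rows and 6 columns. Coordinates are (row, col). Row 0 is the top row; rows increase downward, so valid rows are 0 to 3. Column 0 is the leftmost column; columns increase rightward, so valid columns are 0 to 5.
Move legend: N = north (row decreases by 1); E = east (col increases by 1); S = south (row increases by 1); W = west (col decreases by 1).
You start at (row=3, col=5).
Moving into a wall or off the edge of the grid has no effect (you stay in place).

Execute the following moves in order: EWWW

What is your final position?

Answer: Final position: (row=3, col=5)

Derivation:
Start: (row=3, col=5)
  E (east): blocked, stay at (row=3, col=5)
  [×3]W (west): blocked, stay at (row=3, col=5)
Final: (row=3, col=5)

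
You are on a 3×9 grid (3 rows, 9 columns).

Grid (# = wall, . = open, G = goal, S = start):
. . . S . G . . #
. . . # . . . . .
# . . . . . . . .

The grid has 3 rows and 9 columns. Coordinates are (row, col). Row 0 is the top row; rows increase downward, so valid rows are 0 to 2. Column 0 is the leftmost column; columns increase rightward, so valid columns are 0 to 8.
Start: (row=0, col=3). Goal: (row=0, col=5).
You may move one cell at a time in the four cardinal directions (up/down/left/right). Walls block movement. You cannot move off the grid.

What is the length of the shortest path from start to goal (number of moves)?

BFS from (row=0, col=3) until reaching (row=0, col=5):
  Distance 0: (row=0, col=3)
  Distance 1: (row=0, col=2), (row=0, col=4)
  Distance 2: (row=0, col=1), (row=0, col=5), (row=1, col=2), (row=1, col=4)  <- goal reached here
One shortest path (2 moves): (row=0, col=3) -> (row=0, col=4) -> (row=0, col=5)

Answer: Shortest path length: 2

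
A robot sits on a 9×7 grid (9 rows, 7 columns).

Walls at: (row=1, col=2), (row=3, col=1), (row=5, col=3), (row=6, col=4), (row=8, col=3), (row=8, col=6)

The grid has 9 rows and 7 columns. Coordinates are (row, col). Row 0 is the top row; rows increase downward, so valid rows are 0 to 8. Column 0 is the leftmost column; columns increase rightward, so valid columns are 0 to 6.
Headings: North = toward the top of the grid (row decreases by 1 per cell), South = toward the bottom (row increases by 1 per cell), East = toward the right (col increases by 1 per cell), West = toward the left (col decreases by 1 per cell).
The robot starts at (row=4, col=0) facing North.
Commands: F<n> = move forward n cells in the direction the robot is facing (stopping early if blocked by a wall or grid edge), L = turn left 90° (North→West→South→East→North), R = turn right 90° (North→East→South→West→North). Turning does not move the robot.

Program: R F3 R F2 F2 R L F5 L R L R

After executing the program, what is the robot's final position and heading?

Answer: Final position: (row=4, col=3), facing South

Derivation:
Start: (row=4, col=0), facing North
  R: turn right, now facing East
  F3: move forward 3, now at (row=4, col=3)
  R: turn right, now facing South
  F2: move forward 0/2 (blocked), now at (row=4, col=3)
  F2: move forward 0/2 (blocked), now at (row=4, col=3)
  R: turn right, now facing West
  L: turn left, now facing South
  F5: move forward 0/5 (blocked), now at (row=4, col=3)
  L: turn left, now facing East
  R: turn right, now facing South
  L: turn left, now facing East
  R: turn right, now facing South
Final: (row=4, col=3), facing South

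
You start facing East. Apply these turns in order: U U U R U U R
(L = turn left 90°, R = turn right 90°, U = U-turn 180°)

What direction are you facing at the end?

Answer: Final heading: East

Derivation:
Start: East
  U (U-turn (180°)) -> West
  U (U-turn (180°)) -> East
  U (U-turn (180°)) -> West
  R (right (90° clockwise)) -> North
  U (U-turn (180°)) -> South
  U (U-turn (180°)) -> North
  R (right (90° clockwise)) -> East
Final: East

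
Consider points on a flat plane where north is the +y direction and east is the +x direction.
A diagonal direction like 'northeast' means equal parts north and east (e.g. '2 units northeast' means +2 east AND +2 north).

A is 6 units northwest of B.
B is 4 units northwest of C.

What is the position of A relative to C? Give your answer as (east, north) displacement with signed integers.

Place C at the origin (east=0, north=0).
  B is 4 units northwest of C: delta (east=-4, north=+4); B at (east=-4, north=4).
  A is 6 units northwest of B: delta (east=-6, north=+6); A at (east=-10, north=10).
Therefore A relative to C: (east=-10, north=10).

Answer: A is at (east=-10, north=10) relative to C.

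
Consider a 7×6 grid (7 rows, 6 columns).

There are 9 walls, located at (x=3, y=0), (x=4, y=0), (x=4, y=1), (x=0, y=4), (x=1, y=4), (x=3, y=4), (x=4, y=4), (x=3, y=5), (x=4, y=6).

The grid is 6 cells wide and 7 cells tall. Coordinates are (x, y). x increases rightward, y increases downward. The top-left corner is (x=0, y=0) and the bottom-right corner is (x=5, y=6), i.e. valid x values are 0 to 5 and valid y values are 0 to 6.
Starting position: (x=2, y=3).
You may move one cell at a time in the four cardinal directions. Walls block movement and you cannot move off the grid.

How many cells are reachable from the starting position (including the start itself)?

BFS flood-fill from (x=2, y=3):
  Distance 0: (x=2, y=3)
  Distance 1: (x=2, y=2), (x=1, y=3), (x=3, y=3), (x=2, y=4)
  Distance 2: (x=2, y=1), (x=1, y=2), (x=3, y=2), (x=0, y=3), (x=4, y=3), (x=2, y=5)
  Distance 3: (x=2, y=0), (x=1, y=1), (x=3, y=1), (x=0, y=2), (x=4, y=2), (x=5, y=3), (x=1, y=5), (x=2, y=6)
  Distance 4: (x=1, y=0), (x=0, y=1), (x=5, y=2), (x=5, y=4), (x=0, y=5), (x=1, y=6), (x=3, y=6)
  Distance 5: (x=0, y=0), (x=5, y=1), (x=5, y=5), (x=0, y=6)
  Distance 6: (x=5, y=0), (x=4, y=5), (x=5, y=6)
Total reachable: 33 (grid has 33 open cells total)

Answer: Reachable cells: 33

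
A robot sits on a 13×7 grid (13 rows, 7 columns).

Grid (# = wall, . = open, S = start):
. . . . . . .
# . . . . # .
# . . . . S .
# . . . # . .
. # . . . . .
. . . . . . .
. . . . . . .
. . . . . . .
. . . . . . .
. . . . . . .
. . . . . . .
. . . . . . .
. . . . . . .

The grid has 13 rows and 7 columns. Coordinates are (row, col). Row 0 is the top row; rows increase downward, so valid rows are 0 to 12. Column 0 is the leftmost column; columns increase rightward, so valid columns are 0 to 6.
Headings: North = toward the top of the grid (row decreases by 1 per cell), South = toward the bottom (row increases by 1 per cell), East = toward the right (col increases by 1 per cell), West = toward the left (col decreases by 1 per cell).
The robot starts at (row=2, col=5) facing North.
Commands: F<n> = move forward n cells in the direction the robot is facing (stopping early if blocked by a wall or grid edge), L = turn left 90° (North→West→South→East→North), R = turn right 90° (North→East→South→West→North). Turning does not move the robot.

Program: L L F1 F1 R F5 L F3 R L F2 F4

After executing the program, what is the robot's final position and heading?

Start: (row=2, col=5), facing North
  L: turn left, now facing West
  L: turn left, now facing South
  F1: move forward 1, now at (row=3, col=5)
  F1: move forward 1, now at (row=4, col=5)
  R: turn right, now facing West
  F5: move forward 3/5 (blocked), now at (row=4, col=2)
  L: turn left, now facing South
  F3: move forward 3, now at (row=7, col=2)
  R: turn right, now facing West
  L: turn left, now facing South
  F2: move forward 2, now at (row=9, col=2)
  F4: move forward 3/4 (blocked), now at (row=12, col=2)
Final: (row=12, col=2), facing South

Answer: Final position: (row=12, col=2), facing South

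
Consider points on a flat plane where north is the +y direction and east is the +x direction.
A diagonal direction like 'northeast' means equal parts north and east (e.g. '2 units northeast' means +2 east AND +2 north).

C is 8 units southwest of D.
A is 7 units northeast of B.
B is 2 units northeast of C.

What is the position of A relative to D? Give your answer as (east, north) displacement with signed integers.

Place D at the origin (east=0, north=0).
  C is 8 units southwest of D: delta (east=-8, north=-8); C at (east=-8, north=-8).
  B is 2 units northeast of C: delta (east=+2, north=+2); B at (east=-6, north=-6).
  A is 7 units northeast of B: delta (east=+7, north=+7); A at (east=1, north=1).
Therefore A relative to D: (east=1, north=1).

Answer: A is at (east=1, north=1) relative to D.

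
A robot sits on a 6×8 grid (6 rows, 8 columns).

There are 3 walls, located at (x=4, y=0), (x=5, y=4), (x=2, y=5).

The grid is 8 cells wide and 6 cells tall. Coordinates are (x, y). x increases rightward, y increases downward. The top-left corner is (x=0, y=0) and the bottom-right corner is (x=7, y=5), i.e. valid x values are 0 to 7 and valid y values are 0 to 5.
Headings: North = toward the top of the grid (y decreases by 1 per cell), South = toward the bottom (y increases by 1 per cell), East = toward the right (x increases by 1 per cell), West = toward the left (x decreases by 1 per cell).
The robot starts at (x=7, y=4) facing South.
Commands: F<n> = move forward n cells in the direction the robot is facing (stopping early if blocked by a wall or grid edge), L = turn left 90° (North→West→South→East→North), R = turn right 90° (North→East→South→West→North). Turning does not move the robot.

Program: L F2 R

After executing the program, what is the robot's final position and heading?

Answer: Final position: (x=7, y=4), facing South

Derivation:
Start: (x=7, y=4), facing South
  L: turn left, now facing East
  F2: move forward 0/2 (blocked), now at (x=7, y=4)
  R: turn right, now facing South
Final: (x=7, y=4), facing South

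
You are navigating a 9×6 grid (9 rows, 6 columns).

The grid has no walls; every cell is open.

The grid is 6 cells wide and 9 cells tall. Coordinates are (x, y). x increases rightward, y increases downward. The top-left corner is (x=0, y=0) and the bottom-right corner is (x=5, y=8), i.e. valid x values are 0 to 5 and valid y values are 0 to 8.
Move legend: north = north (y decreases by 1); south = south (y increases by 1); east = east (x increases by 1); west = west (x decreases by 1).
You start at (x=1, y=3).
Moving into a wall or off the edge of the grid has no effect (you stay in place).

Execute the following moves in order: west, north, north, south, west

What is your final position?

Answer: Final position: (x=0, y=2)

Derivation:
Start: (x=1, y=3)
  west (west): (x=1, y=3) -> (x=0, y=3)
  north (north): (x=0, y=3) -> (x=0, y=2)
  north (north): (x=0, y=2) -> (x=0, y=1)
  south (south): (x=0, y=1) -> (x=0, y=2)
  west (west): blocked, stay at (x=0, y=2)
Final: (x=0, y=2)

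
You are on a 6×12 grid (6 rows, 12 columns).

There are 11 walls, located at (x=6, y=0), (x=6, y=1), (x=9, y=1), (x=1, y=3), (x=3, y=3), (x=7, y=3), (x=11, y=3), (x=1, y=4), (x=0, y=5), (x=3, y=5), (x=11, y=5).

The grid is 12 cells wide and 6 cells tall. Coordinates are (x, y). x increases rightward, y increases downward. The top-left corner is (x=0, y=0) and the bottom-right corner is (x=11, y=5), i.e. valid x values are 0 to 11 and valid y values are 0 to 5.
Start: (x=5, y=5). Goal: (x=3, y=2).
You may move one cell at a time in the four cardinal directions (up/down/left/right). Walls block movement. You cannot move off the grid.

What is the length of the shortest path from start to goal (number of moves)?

Answer: Shortest path length: 5

Derivation:
BFS from (x=5, y=5) until reaching (x=3, y=2):
  Distance 0: (x=5, y=5)
  Distance 1: (x=5, y=4), (x=4, y=5), (x=6, y=5)
  Distance 2: (x=5, y=3), (x=4, y=4), (x=6, y=4), (x=7, y=5)
  Distance 3: (x=5, y=2), (x=4, y=3), (x=6, y=3), (x=3, y=4), (x=7, y=4), (x=8, y=5)
  Distance 4: (x=5, y=1), (x=4, y=2), (x=6, y=2), (x=2, y=4), (x=8, y=4), (x=9, y=5)
  Distance 5: (x=5, y=0), (x=4, y=1), (x=3, y=2), (x=7, y=2), (x=2, y=3), (x=8, y=3), (x=9, y=4), (x=2, y=5), (x=10, y=5)  <- goal reached here
One shortest path (5 moves): (x=5, y=5) -> (x=4, y=5) -> (x=4, y=4) -> (x=4, y=3) -> (x=4, y=2) -> (x=3, y=2)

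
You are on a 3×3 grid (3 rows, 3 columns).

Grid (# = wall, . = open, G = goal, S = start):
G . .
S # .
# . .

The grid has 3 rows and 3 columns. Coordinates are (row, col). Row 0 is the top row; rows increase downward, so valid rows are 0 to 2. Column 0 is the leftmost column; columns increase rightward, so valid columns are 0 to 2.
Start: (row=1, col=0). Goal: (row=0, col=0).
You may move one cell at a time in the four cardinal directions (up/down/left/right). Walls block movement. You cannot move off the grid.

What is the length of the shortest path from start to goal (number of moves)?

BFS from (row=1, col=0) until reaching (row=0, col=0):
  Distance 0: (row=1, col=0)
  Distance 1: (row=0, col=0)  <- goal reached here
One shortest path (1 moves): (row=1, col=0) -> (row=0, col=0)

Answer: Shortest path length: 1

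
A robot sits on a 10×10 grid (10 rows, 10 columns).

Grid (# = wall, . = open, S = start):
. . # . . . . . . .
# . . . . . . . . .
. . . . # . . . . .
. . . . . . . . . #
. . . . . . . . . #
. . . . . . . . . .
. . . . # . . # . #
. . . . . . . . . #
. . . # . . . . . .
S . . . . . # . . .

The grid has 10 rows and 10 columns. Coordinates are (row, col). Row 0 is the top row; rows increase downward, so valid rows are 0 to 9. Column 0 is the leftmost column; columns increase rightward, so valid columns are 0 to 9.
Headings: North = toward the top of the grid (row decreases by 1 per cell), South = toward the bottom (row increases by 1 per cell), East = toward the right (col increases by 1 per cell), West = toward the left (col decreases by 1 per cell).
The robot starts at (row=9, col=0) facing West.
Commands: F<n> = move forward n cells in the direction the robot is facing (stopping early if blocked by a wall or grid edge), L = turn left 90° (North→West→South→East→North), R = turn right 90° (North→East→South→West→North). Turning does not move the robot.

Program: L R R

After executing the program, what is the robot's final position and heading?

Answer: Final position: (row=9, col=0), facing North

Derivation:
Start: (row=9, col=0), facing West
  L: turn left, now facing South
  R: turn right, now facing West
  R: turn right, now facing North
Final: (row=9, col=0), facing North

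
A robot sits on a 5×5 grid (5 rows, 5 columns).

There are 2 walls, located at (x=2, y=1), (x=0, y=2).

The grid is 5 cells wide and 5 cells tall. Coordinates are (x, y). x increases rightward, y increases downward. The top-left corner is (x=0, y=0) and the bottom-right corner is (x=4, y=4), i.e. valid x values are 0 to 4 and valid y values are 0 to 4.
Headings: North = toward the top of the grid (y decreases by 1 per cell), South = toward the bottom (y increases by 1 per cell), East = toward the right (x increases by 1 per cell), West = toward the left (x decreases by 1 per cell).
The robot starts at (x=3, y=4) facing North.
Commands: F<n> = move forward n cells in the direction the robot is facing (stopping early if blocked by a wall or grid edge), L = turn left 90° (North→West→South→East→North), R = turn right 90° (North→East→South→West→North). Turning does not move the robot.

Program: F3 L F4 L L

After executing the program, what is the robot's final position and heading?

Start: (x=3, y=4), facing North
  F3: move forward 3, now at (x=3, y=1)
  L: turn left, now facing West
  F4: move forward 0/4 (blocked), now at (x=3, y=1)
  L: turn left, now facing South
  L: turn left, now facing East
Final: (x=3, y=1), facing East

Answer: Final position: (x=3, y=1), facing East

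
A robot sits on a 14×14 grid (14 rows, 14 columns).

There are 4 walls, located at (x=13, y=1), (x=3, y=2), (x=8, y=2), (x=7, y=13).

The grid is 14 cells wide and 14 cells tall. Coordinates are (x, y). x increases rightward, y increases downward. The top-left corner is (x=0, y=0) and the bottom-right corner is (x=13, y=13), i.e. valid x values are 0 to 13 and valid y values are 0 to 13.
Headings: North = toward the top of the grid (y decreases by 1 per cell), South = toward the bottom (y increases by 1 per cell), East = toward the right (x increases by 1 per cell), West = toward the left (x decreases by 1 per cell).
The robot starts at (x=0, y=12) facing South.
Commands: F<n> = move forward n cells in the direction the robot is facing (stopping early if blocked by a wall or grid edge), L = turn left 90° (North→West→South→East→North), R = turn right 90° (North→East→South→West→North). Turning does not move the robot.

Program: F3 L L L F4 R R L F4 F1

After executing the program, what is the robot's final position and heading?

Start: (x=0, y=12), facing South
  F3: move forward 1/3 (blocked), now at (x=0, y=13)
  L: turn left, now facing East
  L: turn left, now facing North
  L: turn left, now facing West
  F4: move forward 0/4 (blocked), now at (x=0, y=13)
  R: turn right, now facing North
  R: turn right, now facing East
  L: turn left, now facing North
  F4: move forward 4, now at (x=0, y=9)
  F1: move forward 1, now at (x=0, y=8)
Final: (x=0, y=8), facing North

Answer: Final position: (x=0, y=8), facing North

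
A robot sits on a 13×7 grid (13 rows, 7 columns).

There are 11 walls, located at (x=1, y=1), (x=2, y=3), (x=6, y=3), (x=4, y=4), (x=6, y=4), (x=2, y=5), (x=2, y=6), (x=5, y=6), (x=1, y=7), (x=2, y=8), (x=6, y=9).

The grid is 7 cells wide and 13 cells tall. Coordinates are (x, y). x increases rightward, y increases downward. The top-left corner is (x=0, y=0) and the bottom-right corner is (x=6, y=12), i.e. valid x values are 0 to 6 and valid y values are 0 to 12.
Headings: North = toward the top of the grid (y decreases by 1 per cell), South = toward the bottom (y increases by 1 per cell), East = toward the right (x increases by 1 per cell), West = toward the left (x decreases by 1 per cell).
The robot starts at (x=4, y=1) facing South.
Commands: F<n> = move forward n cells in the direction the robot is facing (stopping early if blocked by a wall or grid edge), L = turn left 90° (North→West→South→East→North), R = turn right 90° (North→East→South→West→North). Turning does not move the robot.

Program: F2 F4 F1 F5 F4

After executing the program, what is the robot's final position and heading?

Start: (x=4, y=1), facing South
  F2: move forward 2, now at (x=4, y=3)
  F4: move forward 0/4 (blocked), now at (x=4, y=3)
  F1: move forward 0/1 (blocked), now at (x=4, y=3)
  F5: move forward 0/5 (blocked), now at (x=4, y=3)
  F4: move forward 0/4 (blocked), now at (x=4, y=3)
Final: (x=4, y=3), facing South

Answer: Final position: (x=4, y=3), facing South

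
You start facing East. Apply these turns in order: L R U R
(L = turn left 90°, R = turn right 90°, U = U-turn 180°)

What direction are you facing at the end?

Answer: Final heading: North

Derivation:
Start: East
  L (left (90° counter-clockwise)) -> North
  R (right (90° clockwise)) -> East
  U (U-turn (180°)) -> West
  R (right (90° clockwise)) -> North
Final: North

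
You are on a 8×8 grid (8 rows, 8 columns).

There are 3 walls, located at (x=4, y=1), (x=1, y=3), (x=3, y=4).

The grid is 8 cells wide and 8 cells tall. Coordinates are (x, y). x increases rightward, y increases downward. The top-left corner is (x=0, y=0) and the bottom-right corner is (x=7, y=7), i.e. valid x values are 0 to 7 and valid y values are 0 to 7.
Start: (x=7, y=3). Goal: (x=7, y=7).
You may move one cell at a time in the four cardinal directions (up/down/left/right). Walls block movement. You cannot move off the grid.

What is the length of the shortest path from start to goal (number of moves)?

BFS from (x=7, y=3) until reaching (x=7, y=7):
  Distance 0: (x=7, y=3)
  Distance 1: (x=7, y=2), (x=6, y=3), (x=7, y=4)
  Distance 2: (x=7, y=1), (x=6, y=2), (x=5, y=3), (x=6, y=4), (x=7, y=5)
  Distance 3: (x=7, y=0), (x=6, y=1), (x=5, y=2), (x=4, y=3), (x=5, y=4), (x=6, y=5), (x=7, y=6)
  Distance 4: (x=6, y=0), (x=5, y=1), (x=4, y=2), (x=3, y=3), (x=4, y=4), (x=5, y=5), (x=6, y=6), (x=7, y=7)  <- goal reached here
One shortest path (4 moves): (x=7, y=3) -> (x=7, y=4) -> (x=7, y=5) -> (x=7, y=6) -> (x=7, y=7)

Answer: Shortest path length: 4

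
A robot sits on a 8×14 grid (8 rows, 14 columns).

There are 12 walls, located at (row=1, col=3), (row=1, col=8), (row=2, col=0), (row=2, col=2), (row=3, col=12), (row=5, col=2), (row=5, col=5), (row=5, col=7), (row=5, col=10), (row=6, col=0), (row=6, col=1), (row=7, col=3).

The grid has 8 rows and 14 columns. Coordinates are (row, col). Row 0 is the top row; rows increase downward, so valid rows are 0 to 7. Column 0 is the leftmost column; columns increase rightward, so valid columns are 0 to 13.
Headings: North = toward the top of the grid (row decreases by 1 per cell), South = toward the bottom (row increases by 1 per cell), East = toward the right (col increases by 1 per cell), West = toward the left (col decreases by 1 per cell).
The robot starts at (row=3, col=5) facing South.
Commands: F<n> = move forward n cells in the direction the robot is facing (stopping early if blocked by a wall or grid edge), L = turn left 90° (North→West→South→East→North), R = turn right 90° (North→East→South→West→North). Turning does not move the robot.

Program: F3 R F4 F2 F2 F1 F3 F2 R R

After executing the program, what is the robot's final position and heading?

Start: (row=3, col=5), facing South
  F3: move forward 1/3 (blocked), now at (row=4, col=5)
  R: turn right, now facing West
  F4: move forward 4, now at (row=4, col=1)
  F2: move forward 1/2 (blocked), now at (row=4, col=0)
  F2: move forward 0/2 (blocked), now at (row=4, col=0)
  F1: move forward 0/1 (blocked), now at (row=4, col=0)
  F3: move forward 0/3 (blocked), now at (row=4, col=0)
  F2: move forward 0/2 (blocked), now at (row=4, col=0)
  R: turn right, now facing North
  R: turn right, now facing East
Final: (row=4, col=0), facing East

Answer: Final position: (row=4, col=0), facing East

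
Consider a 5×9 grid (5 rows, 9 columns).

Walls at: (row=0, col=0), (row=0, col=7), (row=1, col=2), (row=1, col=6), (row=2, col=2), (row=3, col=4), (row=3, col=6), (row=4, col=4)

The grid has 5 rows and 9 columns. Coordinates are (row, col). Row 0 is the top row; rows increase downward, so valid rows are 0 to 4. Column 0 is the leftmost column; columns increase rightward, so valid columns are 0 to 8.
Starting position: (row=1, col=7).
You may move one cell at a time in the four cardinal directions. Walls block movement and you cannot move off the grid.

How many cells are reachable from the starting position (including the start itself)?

BFS flood-fill from (row=1, col=7):
  Distance 0: (row=1, col=7)
  Distance 1: (row=1, col=8), (row=2, col=7)
  Distance 2: (row=0, col=8), (row=2, col=6), (row=2, col=8), (row=3, col=7)
  Distance 3: (row=2, col=5), (row=3, col=8), (row=4, col=7)
  Distance 4: (row=1, col=5), (row=2, col=4), (row=3, col=5), (row=4, col=6), (row=4, col=8)
  Distance 5: (row=0, col=5), (row=1, col=4), (row=2, col=3), (row=4, col=5)
  Distance 6: (row=0, col=4), (row=0, col=6), (row=1, col=3), (row=3, col=3)
  Distance 7: (row=0, col=3), (row=3, col=2), (row=4, col=3)
  Distance 8: (row=0, col=2), (row=3, col=1), (row=4, col=2)
  Distance 9: (row=0, col=1), (row=2, col=1), (row=3, col=0), (row=4, col=1)
  Distance 10: (row=1, col=1), (row=2, col=0), (row=4, col=0)
  Distance 11: (row=1, col=0)
Total reachable: 37 (grid has 37 open cells total)

Answer: Reachable cells: 37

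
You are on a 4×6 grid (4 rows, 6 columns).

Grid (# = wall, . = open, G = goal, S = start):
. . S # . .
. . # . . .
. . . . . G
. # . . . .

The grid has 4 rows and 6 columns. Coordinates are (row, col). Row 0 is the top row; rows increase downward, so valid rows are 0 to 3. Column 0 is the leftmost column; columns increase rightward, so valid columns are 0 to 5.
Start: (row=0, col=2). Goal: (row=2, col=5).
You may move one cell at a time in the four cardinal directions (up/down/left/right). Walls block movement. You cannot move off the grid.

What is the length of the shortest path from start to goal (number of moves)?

BFS from (row=0, col=2) until reaching (row=2, col=5):
  Distance 0: (row=0, col=2)
  Distance 1: (row=0, col=1)
  Distance 2: (row=0, col=0), (row=1, col=1)
  Distance 3: (row=1, col=0), (row=2, col=1)
  Distance 4: (row=2, col=0), (row=2, col=2)
  Distance 5: (row=2, col=3), (row=3, col=0), (row=3, col=2)
  Distance 6: (row=1, col=3), (row=2, col=4), (row=3, col=3)
  Distance 7: (row=1, col=4), (row=2, col=5), (row=3, col=4)  <- goal reached here
One shortest path (7 moves): (row=0, col=2) -> (row=0, col=1) -> (row=1, col=1) -> (row=2, col=1) -> (row=2, col=2) -> (row=2, col=3) -> (row=2, col=4) -> (row=2, col=5)

Answer: Shortest path length: 7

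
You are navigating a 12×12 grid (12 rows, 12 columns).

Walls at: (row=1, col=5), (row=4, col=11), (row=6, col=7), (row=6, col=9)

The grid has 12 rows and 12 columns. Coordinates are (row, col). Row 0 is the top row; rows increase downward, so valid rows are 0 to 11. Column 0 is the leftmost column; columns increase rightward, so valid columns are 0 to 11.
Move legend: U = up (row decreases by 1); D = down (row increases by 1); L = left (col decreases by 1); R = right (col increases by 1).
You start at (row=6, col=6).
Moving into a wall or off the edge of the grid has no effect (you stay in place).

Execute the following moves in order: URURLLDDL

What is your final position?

Answer: Final position: (row=6, col=5)

Derivation:
Start: (row=6, col=6)
  U (up): (row=6, col=6) -> (row=5, col=6)
  R (right): (row=5, col=6) -> (row=5, col=7)
  U (up): (row=5, col=7) -> (row=4, col=7)
  R (right): (row=4, col=7) -> (row=4, col=8)
  L (left): (row=4, col=8) -> (row=4, col=7)
  L (left): (row=4, col=7) -> (row=4, col=6)
  D (down): (row=4, col=6) -> (row=5, col=6)
  D (down): (row=5, col=6) -> (row=6, col=6)
  L (left): (row=6, col=6) -> (row=6, col=5)
Final: (row=6, col=5)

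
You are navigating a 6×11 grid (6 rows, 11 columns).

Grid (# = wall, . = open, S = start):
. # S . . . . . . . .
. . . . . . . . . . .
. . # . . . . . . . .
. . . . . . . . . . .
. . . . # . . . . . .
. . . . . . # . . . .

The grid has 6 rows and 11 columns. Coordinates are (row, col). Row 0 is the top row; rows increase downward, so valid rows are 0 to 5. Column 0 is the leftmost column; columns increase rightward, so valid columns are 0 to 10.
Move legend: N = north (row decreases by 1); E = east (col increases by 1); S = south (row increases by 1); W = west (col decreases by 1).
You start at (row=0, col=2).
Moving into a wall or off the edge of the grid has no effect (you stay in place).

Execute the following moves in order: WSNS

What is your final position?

Answer: Final position: (row=1, col=2)

Derivation:
Start: (row=0, col=2)
  W (west): blocked, stay at (row=0, col=2)
  S (south): (row=0, col=2) -> (row=1, col=2)
  N (north): (row=1, col=2) -> (row=0, col=2)
  S (south): (row=0, col=2) -> (row=1, col=2)
Final: (row=1, col=2)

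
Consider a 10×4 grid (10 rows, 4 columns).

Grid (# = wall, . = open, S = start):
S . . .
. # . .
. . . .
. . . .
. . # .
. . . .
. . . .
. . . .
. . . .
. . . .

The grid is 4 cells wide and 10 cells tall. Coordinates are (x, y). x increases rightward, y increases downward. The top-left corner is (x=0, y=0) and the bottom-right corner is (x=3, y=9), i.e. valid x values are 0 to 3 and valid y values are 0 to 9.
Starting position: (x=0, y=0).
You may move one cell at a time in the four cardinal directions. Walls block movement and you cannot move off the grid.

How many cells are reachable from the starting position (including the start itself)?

BFS flood-fill from (x=0, y=0):
  Distance 0: (x=0, y=0)
  Distance 1: (x=1, y=0), (x=0, y=1)
  Distance 2: (x=2, y=0), (x=0, y=2)
  Distance 3: (x=3, y=0), (x=2, y=1), (x=1, y=2), (x=0, y=3)
  Distance 4: (x=3, y=1), (x=2, y=2), (x=1, y=3), (x=0, y=4)
  Distance 5: (x=3, y=2), (x=2, y=3), (x=1, y=4), (x=0, y=5)
  Distance 6: (x=3, y=3), (x=1, y=5), (x=0, y=6)
  Distance 7: (x=3, y=4), (x=2, y=5), (x=1, y=6), (x=0, y=7)
  Distance 8: (x=3, y=5), (x=2, y=6), (x=1, y=7), (x=0, y=8)
  Distance 9: (x=3, y=6), (x=2, y=7), (x=1, y=8), (x=0, y=9)
  Distance 10: (x=3, y=7), (x=2, y=8), (x=1, y=9)
  Distance 11: (x=3, y=8), (x=2, y=9)
  Distance 12: (x=3, y=9)
Total reachable: 38 (grid has 38 open cells total)

Answer: Reachable cells: 38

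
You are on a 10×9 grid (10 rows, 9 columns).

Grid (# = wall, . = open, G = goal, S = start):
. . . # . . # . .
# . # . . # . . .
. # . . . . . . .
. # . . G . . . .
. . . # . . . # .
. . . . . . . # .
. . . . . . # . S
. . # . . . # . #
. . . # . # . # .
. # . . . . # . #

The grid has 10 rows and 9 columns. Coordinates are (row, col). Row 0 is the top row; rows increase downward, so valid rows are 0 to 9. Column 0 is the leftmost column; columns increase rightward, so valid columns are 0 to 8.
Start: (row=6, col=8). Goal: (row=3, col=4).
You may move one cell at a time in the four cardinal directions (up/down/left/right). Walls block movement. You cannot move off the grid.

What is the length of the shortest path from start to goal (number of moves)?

BFS from (row=6, col=8) until reaching (row=3, col=4):
  Distance 0: (row=6, col=8)
  Distance 1: (row=5, col=8), (row=6, col=7)
  Distance 2: (row=4, col=8), (row=7, col=7)
  Distance 3: (row=3, col=8)
  Distance 4: (row=2, col=8), (row=3, col=7)
  Distance 5: (row=1, col=8), (row=2, col=7), (row=3, col=6)
  Distance 6: (row=0, col=8), (row=1, col=7), (row=2, col=6), (row=3, col=5), (row=4, col=6)
  Distance 7: (row=0, col=7), (row=1, col=6), (row=2, col=5), (row=3, col=4), (row=4, col=5), (row=5, col=6)  <- goal reached here
One shortest path (7 moves): (row=6, col=8) -> (row=5, col=8) -> (row=4, col=8) -> (row=3, col=8) -> (row=3, col=7) -> (row=3, col=6) -> (row=3, col=5) -> (row=3, col=4)

Answer: Shortest path length: 7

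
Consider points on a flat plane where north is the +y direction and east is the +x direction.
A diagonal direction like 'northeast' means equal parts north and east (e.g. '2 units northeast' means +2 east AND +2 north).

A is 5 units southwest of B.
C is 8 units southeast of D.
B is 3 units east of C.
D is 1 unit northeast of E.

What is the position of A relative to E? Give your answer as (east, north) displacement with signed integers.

Place E at the origin (east=0, north=0).
  D is 1 unit northeast of E: delta (east=+1, north=+1); D at (east=1, north=1).
  C is 8 units southeast of D: delta (east=+8, north=-8); C at (east=9, north=-7).
  B is 3 units east of C: delta (east=+3, north=+0); B at (east=12, north=-7).
  A is 5 units southwest of B: delta (east=-5, north=-5); A at (east=7, north=-12).
Therefore A relative to E: (east=7, north=-12).

Answer: A is at (east=7, north=-12) relative to E.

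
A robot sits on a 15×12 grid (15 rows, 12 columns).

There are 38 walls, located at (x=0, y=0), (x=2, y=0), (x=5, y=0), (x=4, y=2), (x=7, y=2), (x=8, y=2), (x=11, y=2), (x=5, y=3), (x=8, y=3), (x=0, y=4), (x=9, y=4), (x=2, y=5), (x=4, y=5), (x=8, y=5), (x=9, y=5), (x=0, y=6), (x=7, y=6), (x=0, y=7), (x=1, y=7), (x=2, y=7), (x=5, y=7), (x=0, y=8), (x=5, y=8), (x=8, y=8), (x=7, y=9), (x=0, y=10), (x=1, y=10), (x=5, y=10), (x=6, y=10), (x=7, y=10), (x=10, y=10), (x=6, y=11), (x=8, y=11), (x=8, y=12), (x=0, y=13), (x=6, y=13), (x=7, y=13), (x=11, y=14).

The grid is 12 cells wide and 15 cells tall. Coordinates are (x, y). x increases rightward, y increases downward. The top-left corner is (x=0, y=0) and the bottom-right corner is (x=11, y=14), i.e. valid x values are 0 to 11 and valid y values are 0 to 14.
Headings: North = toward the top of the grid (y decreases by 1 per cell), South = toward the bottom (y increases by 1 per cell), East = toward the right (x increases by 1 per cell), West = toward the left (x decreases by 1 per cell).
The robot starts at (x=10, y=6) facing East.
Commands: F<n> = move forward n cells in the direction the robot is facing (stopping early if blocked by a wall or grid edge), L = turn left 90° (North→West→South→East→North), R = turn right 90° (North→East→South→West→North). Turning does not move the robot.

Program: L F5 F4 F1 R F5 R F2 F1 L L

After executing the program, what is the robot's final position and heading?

Start: (x=10, y=6), facing East
  L: turn left, now facing North
  F5: move forward 5, now at (x=10, y=1)
  F4: move forward 1/4 (blocked), now at (x=10, y=0)
  F1: move forward 0/1 (blocked), now at (x=10, y=0)
  R: turn right, now facing East
  F5: move forward 1/5 (blocked), now at (x=11, y=0)
  R: turn right, now facing South
  F2: move forward 1/2 (blocked), now at (x=11, y=1)
  F1: move forward 0/1 (blocked), now at (x=11, y=1)
  L: turn left, now facing East
  L: turn left, now facing North
Final: (x=11, y=1), facing North

Answer: Final position: (x=11, y=1), facing North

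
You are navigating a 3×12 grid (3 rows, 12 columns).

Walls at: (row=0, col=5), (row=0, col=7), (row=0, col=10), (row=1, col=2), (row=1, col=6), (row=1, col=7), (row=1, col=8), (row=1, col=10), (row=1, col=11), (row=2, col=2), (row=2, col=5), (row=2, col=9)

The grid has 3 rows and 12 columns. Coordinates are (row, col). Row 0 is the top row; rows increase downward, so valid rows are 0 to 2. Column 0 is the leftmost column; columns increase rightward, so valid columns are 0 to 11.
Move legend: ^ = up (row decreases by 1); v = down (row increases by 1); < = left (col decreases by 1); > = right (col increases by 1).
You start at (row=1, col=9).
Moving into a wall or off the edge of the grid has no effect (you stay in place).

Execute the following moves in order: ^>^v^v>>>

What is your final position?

Start: (row=1, col=9)
  ^ (up): (row=1, col=9) -> (row=0, col=9)
  > (right): blocked, stay at (row=0, col=9)
  ^ (up): blocked, stay at (row=0, col=9)
  v (down): (row=0, col=9) -> (row=1, col=9)
  ^ (up): (row=1, col=9) -> (row=0, col=9)
  v (down): (row=0, col=9) -> (row=1, col=9)
  [×3]> (right): blocked, stay at (row=1, col=9)
Final: (row=1, col=9)

Answer: Final position: (row=1, col=9)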